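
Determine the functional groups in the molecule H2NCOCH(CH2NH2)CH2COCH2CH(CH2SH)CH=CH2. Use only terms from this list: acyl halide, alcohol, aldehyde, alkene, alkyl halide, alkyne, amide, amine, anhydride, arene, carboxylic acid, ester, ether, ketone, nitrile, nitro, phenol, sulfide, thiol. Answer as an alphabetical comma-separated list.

alkene, amide, amine, ketone, thiol

Taking each segment in turn:
  H2NCO: –C(=O)NH2: carbonyl C bonded to C and to N → amide (the N is not a separate amine).
  CH(CH2NH2): pendant –CH2NH2: N on sp³ C, no adjacent C=O → amine.
  CO: –C(=O)– with carbon on both sides → ketone.
  CH(CH2SH): pendant –CH2SH → thiol.
  CH=CH2: C=C double bond → alkene.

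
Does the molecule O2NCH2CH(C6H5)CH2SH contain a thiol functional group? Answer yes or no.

yes

–NO2 on carbon → nitro group.
pendant –C6H5: benzene ring → arene.
–SH on an sp³ carbon → thiol.
The CH2SH segment supplies the thiol: –SH on an sp³ carbon → thiol.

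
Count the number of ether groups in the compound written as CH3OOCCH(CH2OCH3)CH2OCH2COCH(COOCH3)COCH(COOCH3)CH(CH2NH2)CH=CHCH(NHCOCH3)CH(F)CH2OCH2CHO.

CH3O–C(=O)–: carbonyl C bonded to C and to –OCH3 → ester (not ketone + ether).
pendant –CH2OCH3: C–O–C linkage → ether.
C–O–C with sp³ carbons on both sides and no adjacent C=O → ether.
–C(=O)– with carbon on both sides → ketone.
pendant –COOCH3: carbonyl C bonded to C and –OCH3 → ester.
–C(=O)– with carbon on both sides → ketone.
pendant –COOCH3: carbonyl C bonded to C and –OCH3 → ester.
pendant –CH2NH2: N on sp³ C, no adjacent C=O → amine.
C=C double bond → alkene.
pendant –NHC(=O)CH3: N bonded to a carbonyl → amide (not amine).
halogen on an sp³ carbon → alkyl halide.
C–O–C with sp³ carbons on both sides and no adjacent C=O → ether.
terminal –CHO: carbonyl C bonded to H and C → aldehyde.
Ether appears at: CH(CH2OCH3), CH2OCH2, CH2OCH2 → 3.

3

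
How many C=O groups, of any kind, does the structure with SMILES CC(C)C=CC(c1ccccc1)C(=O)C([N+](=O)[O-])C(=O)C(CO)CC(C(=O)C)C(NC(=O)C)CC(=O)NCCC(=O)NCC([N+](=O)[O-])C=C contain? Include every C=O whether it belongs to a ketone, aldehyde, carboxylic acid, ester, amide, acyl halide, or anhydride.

CO: ketone, 1 C=O (running total 1).
CO: ketone, 1 C=O (running total 2).
CH(COCH3): ketone, 1 C=O (running total 3).
CH(NHCOCH3): amide, 1 C=O (running total 4).
CH2CONHCH2: amide, 1 C=O (running total 5).
CH2CONHCH2: amide, 1 C=O (running total 6).

6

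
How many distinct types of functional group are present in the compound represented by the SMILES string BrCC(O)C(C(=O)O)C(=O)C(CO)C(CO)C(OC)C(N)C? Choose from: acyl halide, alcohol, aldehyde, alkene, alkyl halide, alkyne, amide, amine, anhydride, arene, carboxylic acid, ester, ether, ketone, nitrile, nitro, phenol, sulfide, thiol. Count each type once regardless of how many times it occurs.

6

Working along the chain:
  BrCH2: halogen on an sp³ carbon → alkyl halide.
  CH(OH): –OH on an sp³ carbon → alcohol (secondary).
  CH(COOH): pendant –COOH: carbonyl C bonded to C and –OH → carboxylic acid.
  CO: –C(=O)– with carbon on both sides → ketone.
  CH(CH2OH): pendant –CH2OH on an sp³ backbone C → alcohol.
  CH(CH2OH): pendant –CH2OH on an sp³ backbone C → alcohol.
  CH(OCH3): pendant –OCH3: C–O–C with sp³ C, no adjacent C=O → ether.
  CH(NH2): –NH2 on an sp³ carbon with no adjacent C=O → amine.
Distinct types present: alcohol, alkyl halide, amine, carboxylic acid, ether, ketone.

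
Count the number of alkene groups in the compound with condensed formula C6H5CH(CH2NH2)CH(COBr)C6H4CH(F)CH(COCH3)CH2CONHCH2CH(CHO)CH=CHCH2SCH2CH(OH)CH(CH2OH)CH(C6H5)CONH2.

C6H5– phenyl ring → arene.
pendant –CH2NH2: N on sp³ C, no adjacent C=O → amine.
pendant –C(=O)X: carbonyl C bonded to C and halogen → acyl halide.
para-disubstituted benzene ring → arene.
halogen on an sp³ carbon → alkyl halide.
pendant –COCH3: carbonyl C bonded to two carbons → ketone.
–C(=O)–N– linkage → amide (the N is not an amine).
pendant –CHO: carbonyl C bonded to C and H → aldehyde.
C=C double bond → alkene.
C–S–C linkage → sulfide (thioether).
–OH on an sp³ carbon → alcohol (secondary).
pendant –CH2OH on an sp³ backbone C → alcohol.
pendant –C6H5: benzene ring → arene.
–C(=O)NH2: carbonyl C bonded to C and to N → amide (the N is not a separate amine).
Alkene appears at: CH=CH → 1.

1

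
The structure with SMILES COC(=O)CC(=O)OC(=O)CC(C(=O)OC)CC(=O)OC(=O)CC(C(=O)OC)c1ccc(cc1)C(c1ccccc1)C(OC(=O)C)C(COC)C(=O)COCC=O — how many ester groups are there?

CH3O–C(=O)–: carbonyl C bonded to C and to –OCH3 → ester (not ketone + ether).
two acyl groups sharing one oxygen, –C(=O)–O–C(=O)– → anhydride.
pendant –COOCH3: carbonyl C bonded to C and –OCH3 → ester.
two acyl groups sharing one oxygen, –C(=O)–O–C(=O)– → anhydride.
pendant –COOCH3: carbonyl C bonded to C and –OCH3 → ester.
para-disubstituted benzene ring → arene.
pendant –C6H5: benzene ring → arene.
pendant –OC(=O)CH3: an acyloxy group → ester.
pendant –CH2OCH3: C–O–C linkage → ether.
–C(=O)– with carbon on both sides → ketone.
C–O–C with sp³ carbons on both sides and no adjacent C=O → ether.
terminal –CHO: carbonyl C bonded to H and C → aldehyde.
Ester appears at: CH3OOC, CH(COOCH3), CH(COOCH3), CH(OCOCH3) → 4.

4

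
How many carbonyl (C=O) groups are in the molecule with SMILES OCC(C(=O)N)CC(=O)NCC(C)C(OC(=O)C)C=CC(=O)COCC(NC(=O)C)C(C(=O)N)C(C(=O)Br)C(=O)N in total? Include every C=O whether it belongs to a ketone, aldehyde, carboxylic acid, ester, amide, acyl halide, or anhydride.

8

CH(CONH2): amide, 1 C=O (running total 1).
CH2CONHCH2: amide, 1 C=O (running total 2).
CH(OCOCH3): ester, 1 C=O (running total 3).
CO: ketone, 1 C=O (running total 4).
CH(NHCOCH3): amide, 1 C=O (running total 5).
CH(CONH2): amide, 1 C=O (running total 6).
CH(COBr): acyl halide, 1 C=O (running total 7).
CONH2: amide, 1 C=O (running total 8).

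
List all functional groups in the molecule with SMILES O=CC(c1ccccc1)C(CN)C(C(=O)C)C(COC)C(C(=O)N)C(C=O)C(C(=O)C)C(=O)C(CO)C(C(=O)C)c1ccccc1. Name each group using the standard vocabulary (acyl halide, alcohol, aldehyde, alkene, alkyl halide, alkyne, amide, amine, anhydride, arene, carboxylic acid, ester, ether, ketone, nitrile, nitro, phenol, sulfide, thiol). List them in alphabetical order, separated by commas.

Reading the structure from left to right:
  OHC: terminal –CHO: carbonyl C bonded to H and C → aldehyde.
  CH(C6H5): pendant –C6H5: benzene ring → arene.
  CH(CH2NH2): pendant –CH2NH2: N on sp³ C, no adjacent C=O → amine.
  CH(COCH3): pendant –COCH3: carbonyl C bonded to two carbons → ketone.
  CH(CH2OCH3): pendant –CH2OCH3: C–O–C linkage → ether.
  CH(CONH2): pendant –CONH2: carbonyl C bonded to C and N → amide.
  CH(CHO): pendant –CHO: carbonyl C bonded to C and H → aldehyde.
  CH(COCH3): pendant –COCH3: carbonyl C bonded to two carbons → ketone.
  CO: –C(=O)– with carbon on both sides → ketone.
  CH(CH2OH): pendant –CH2OH on an sp³ backbone C → alcohol.
  CH(COCH3): pendant –COCH3: carbonyl C bonded to two carbons → ketone.
  C6H5: –C6H5 phenyl ring → arene.

alcohol, aldehyde, amide, amine, arene, ether, ketone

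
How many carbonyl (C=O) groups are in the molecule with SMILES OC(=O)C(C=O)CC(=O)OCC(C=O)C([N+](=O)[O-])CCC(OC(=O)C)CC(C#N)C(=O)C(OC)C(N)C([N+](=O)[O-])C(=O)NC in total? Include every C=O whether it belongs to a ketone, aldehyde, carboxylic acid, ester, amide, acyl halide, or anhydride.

7

HOOC: carboxylic acid, 1 C=O (running total 1).
CH(CHO): aldehyde, 1 C=O (running total 2).
CH2COOCH2: ester, 1 C=O (running total 3).
CH(CHO): aldehyde, 1 C=O (running total 4).
CH(OCOCH3): ester, 1 C=O (running total 5).
CO: ketone, 1 C=O (running total 6).
CONHCH3: amide, 1 C=O (running total 7).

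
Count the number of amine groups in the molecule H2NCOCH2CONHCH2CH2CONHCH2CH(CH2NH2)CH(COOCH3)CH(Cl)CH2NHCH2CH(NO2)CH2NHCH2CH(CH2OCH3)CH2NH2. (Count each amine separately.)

4

Taking each segment in turn:
  H2NCO: –C(=O)NH2: carbonyl C bonded to C and to N → amide (the N is not a separate amine).
  CH2CONHCH2: –C(=O)–N– linkage → amide (the N is not an amine).
  CH2CONHCH2: –C(=O)–N– linkage → amide (the N is not an amine).
  CH(CH2NH2): pendant –CH2NH2: N on sp³ C, no adjacent C=O → amine.
  CH(COOCH3): pendant –COOCH3: carbonyl C bonded to C and –OCH3 → ester.
  CH(Cl): halogen on an sp³ carbon → alkyl halide.
  CH2NHCH2: C–N–C with sp³ carbons and no adjacent C=O → amine (secondary).
  CH(NO2): –NO2 on an sp³ carbon → nitro (the N=O is not a carbonyl).
  CH2NHCH2: C–N–C with sp³ carbons and no adjacent C=O → amine (secondary).
  CH(CH2OCH3): pendant –CH2OCH3: C–O–C linkage → ether.
  CH2NH2: –NH2 on an sp³ carbon with no adjacent C=O → amine.
Amine appears at: CH(CH2NH2), CH2NHCH2, CH2NHCH2, CH2NH2 → 4.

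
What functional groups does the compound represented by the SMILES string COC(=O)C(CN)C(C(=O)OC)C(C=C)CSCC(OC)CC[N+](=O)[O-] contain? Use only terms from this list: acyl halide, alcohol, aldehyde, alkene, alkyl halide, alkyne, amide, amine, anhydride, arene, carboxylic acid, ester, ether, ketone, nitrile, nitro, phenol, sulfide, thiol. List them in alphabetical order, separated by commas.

alkene, amine, ester, ether, nitro, sulfide

CH3O–C(=O)–: carbonyl C bonded to C and to –OCH3 → ester (not ketone + ether).
pendant –CH2NH2: N on sp³ C, no adjacent C=O → amine.
pendant –COOCH3: carbonyl C bonded to C and –OCH3 → ester.
pendant –CH=CH2: C=C double bond → alkene.
C–S–C linkage → sulfide (thioether).
pendant –OCH3: C–O–C with sp³ C, no adjacent C=O → ether.
–NO2 on carbon → nitro group.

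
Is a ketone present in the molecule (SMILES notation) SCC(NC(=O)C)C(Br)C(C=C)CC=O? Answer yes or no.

no

–SH on an sp³ carbon → thiol.
pendant –NHC(=O)CH3: N bonded to a carbonyl → amide (not amine).
halogen on an sp³ carbon → alkyl halide.
pendant –CH=CH2: C=C double bond → alkene.
terminal –CHO: carbonyl C bonded to H and C → aldehyde.
In CH(NHCOCH3), the C=O is bonded to nitrogen, which defines an amide, not a ketone. In CHO, the carbonyl carbon carries an H, so it is an aldehyde, not a ketone.
The groups actually present are: aldehyde, alkene, alkyl halide, amide, thiol.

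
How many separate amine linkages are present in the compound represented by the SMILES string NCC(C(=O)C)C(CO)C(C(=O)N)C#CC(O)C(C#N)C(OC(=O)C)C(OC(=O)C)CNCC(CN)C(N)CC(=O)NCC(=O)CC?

Taking each segment in turn:
  H2NCH2: –NH2 on an sp³ carbon with no adjacent C=O → amine.
  CH(COCH3): pendant –COCH3: carbonyl C bonded to two carbons → ketone.
  CH(CH2OH): pendant –CH2OH on an sp³ backbone C → alcohol.
  CH(CONH2): pendant –CONH2: carbonyl C bonded to C and N → amide.
  C≡C: C≡C triple bond → alkyne.
  CH(OH): –OH on an sp³ carbon → alcohol (secondary).
  CH(CN): pendant –C≡N: nitrile.
  CH(OCOCH3): pendant –OC(=O)CH3: an acyloxy group → ester.
  CH(OCOCH3): pendant –OC(=O)CH3: an acyloxy group → ester.
  CH2NHCH2: C–N–C with sp³ carbons and no adjacent C=O → amine (secondary).
  CH(CH2NH2): pendant –CH2NH2: N on sp³ C, no adjacent C=O → amine.
  CH(NH2): –NH2 on an sp³ carbon with no adjacent C=O → amine.
  CH2CONHCH2: –C(=O)–N– linkage → amide (the N is not an amine).
  CO: –C(=O)– with carbon on both sides → ketone.
Amine appears at: H2NCH2, CH2NHCH2, CH(CH2NH2), CH(NH2) → 4.

4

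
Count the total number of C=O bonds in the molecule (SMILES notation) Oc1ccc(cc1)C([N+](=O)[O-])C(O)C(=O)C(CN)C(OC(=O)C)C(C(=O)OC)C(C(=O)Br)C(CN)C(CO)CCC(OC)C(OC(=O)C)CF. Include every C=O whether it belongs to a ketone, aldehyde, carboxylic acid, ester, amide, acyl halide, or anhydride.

5

CO: ketone, 1 C=O (running total 1).
CH(OCOCH3): ester, 1 C=O (running total 2).
CH(COOCH3): ester, 1 C=O (running total 3).
CH(COBr): acyl halide, 1 C=O (running total 4).
CH(OCOCH3): ester, 1 C=O (running total 5).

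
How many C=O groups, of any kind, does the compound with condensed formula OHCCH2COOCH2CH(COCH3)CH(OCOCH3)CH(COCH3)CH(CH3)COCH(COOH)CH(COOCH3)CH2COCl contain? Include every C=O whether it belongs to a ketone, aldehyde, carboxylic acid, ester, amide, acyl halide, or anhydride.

OHC: aldehyde, 1 C=O (running total 1).
CH2COOCH2: ester, 1 C=O (running total 2).
CH(COCH3): ketone, 1 C=O (running total 3).
CH(OCOCH3): ester, 1 C=O (running total 4).
CH(COCH3): ketone, 1 C=O (running total 5).
CO: ketone, 1 C=O (running total 6).
CH(COOH): carboxylic acid, 1 C=O (running total 7).
CH(COOCH3): ester, 1 C=O (running total 8).
COCl: acyl halide, 1 C=O (running total 9).

9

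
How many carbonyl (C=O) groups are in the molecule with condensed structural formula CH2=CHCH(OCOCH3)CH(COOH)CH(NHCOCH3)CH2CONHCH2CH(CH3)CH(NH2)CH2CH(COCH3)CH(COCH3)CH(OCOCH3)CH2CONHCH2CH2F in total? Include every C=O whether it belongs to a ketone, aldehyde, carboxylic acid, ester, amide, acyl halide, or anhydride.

8

CH(OCOCH3): ester, 1 C=O (running total 1).
CH(COOH): carboxylic acid, 1 C=O (running total 2).
CH(NHCOCH3): amide, 1 C=O (running total 3).
CH2CONHCH2: amide, 1 C=O (running total 4).
CH(COCH3): ketone, 1 C=O (running total 5).
CH(COCH3): ketone, 1 C=O (running total 6).
CH(OCOCH3): ester, 1 C=O (running total 7).
CH2CONHCH2: amide, 1 C=O (running total 8).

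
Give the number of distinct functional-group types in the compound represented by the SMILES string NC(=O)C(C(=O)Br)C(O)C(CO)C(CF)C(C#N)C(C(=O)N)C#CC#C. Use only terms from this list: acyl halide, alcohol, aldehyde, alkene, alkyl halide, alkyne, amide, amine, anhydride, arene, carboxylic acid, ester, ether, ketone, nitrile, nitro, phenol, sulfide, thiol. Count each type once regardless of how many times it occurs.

–C(=O)NH2: carbonyl C bonded to C and to N → amide (the N is not a separate amine).
pendant –C(=O)X: carbonyl C bonded to C and halogen → acyl halide.
–OH on an sp³ carbon → alcohol (secondary).
pendant –CH2OH on an sp³ backbone C → alcohol.
pendant –CH2X: halogen on sp³ carbon → alkyl halide.
pendant –C≡N: nitrile.
pendant –CONH2: carbonyl C bonded to C and N → amide.
C≡C triple bond → alkyne.
C≡C triple bond → alkyne.
Distinct types present: acyl halide, alcohol, alkyl halide, alkyne, amide, nitrile.

6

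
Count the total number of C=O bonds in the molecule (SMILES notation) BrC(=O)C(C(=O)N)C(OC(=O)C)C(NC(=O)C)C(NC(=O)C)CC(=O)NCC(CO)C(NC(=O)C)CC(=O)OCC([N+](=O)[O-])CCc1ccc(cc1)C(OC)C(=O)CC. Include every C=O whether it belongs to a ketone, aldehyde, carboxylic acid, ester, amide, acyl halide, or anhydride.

BrCO: acyl halide, 1 C=O (running total 1).
CH(CONH2): amide, 1 C=O (running total 2).
CH(OCOCH3): ester, 1 C=O (running total 3).
CH(NHCOCH3): amide, 1 C=O (running total 4).
CH(NHCOCH3): amide, 1 C=O (running total 5).
CH2CONHCH2: amide, 1 C=O (running total 6).
CH(NHCOCH3): amide, 1 C=O (running total 7).
CH2COOCH2: ester, 1 C=O (running total 8).
CO: ketone, 1 C=O (running total 9).

9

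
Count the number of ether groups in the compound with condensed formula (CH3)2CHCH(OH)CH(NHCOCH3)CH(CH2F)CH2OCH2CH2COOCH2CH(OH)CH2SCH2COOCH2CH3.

1

Working along the chain:
  CH(OH): –OH on an sp³ carbon → alcohol (secondary).
  CH(NHCOCH3): pendant –NHC(=O)CH3: N bonded to a carbonyl → amide (not amine).
  CH(CH2F): pendant –CH2X: halogen on sp³ carbon → alkyl halide.
  CH2OCH2: C–O–C with sp³ carbons on both sides and no adjacent C=O → ether.
  CH2COOCH2: –C(=O)–O–C with C on the carbonyl side → ester.
  CH(OH): –OH on an sp³ carbon → alcohol (secondary).
  CH2SCH2: C–S–C linkage → sulfide (thioether).
  COOCH2CH3: –C(=O)OCH2CH3: carbonyl C bonded to C and to –OEt → ester.
Ether appears at: CH2OCH2 → 1.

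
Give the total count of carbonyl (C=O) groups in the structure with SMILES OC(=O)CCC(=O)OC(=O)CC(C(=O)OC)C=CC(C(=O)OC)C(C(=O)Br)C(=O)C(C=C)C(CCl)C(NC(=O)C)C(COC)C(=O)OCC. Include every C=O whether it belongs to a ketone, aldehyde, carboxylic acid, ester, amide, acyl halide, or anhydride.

HOOC: carboxylic acid, 1 C=O (running total 1).
CH2CO-O-COCH2: anhydride, 2 C=O (running total 3).
CH(COOCH3): ester, 1 C=O (running total 4).
CH(COOCH3): ester, 1 C=O (running total 5).
CH(COBr): acyl halide, 1 C=O (running total 6).
CO: ketone, 1 C=O (running total 7).
CH(NHCOCH3): amide, 1 C=O (running total 8).
COOCH2CH3: ester, 1 C=O (running total 9).

9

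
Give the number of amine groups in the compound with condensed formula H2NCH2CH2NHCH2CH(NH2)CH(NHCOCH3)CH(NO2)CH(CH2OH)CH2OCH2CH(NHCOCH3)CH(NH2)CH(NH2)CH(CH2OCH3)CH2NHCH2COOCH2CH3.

6

–NH2 on an sp³ carbon with no adjacent C=O → amine.
C–N–C with sp³ carbons and no adjacent C=O → amine (secondary).
–NH2 on an sp³ carbon with no adjacent C=O → amine.
pendant –NHC(=O)CH3: N bonded to a carbonyl → amide (not amine).
–NO2 on an sp³ carbon → nitro (the N=O is not a carbonyl).
pendant –CH2OH on an sp³ backbone C → alcohol.
C–O–C with sp³ carbons on both sides and no adjacent C=O → ether.
pendant –NHC(=O)CH3: N bonded to a carbonyl → amide (not amine).
–NH2 on an sp³ carbon with no adjacent C=O → amine.
–NH2 on an sp³ carbon with no adjacent C=O → amine.
pendant –CH2OCH3: C–O–C linkage → ether.
C–N–C with sp³ carbons and no adjacent C=O → amine (secondary).
–C(=O)OCH2CH3: carbonyl C bonded to C and to –OEt → ester.
Amine appears at: H2NCH2, CH2NHCH2, CH(NH2), CH(NH2), CH(NH2), CH2NHCH2 → 6.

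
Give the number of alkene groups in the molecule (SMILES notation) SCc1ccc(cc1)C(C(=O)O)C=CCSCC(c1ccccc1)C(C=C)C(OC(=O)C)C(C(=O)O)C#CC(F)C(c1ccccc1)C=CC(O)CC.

–SH on an sp³ carbon → thiol.
para-disubstituted benzene ring → arene.
pendant –COOH: carbonyl C bonded to C and –OH → carboxylic acid.
C=C double bond → alkene.
C–S–C linkage → sulfide (thioether).
pendant –C6H5: benzene ring → arene.
pendant –CH=CH2: C=C double bond → alkene.
pendant –OC(=O)CH3: an acyloxy group → ester.
pendant –COOH: carbonyl C bonded to C and –OH → carboxylic acid.
C≡C triple bond → alkyne.
halogen on an sp³ carbon → alkyl halide.
pendant –C6H5: benzene ring → arene.
C=C double bond → alkene.
–OH on an sp³ carbon → alcohol (secondary).
Alkene appears at: CH=CH, CH(CH=CH2), CH=CH → 3.

3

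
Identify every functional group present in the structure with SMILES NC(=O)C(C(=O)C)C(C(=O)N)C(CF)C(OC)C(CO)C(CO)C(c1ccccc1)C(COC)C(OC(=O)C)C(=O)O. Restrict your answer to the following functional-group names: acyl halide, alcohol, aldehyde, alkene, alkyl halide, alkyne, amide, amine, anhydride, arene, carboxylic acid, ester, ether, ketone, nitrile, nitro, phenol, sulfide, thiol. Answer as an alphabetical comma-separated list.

–C(=O)NH2: carbonyl C bonded to C and to N → amide (the N is not a separate amine).
pendant –COCH3: carbonyl C bonded to two carbons → ketone.
pendant –CONH2: carbonyl C bonded to C and N → amide.
pendant –CH2X: halogen on sp³ carbon → alkyl halide.
pendant –OCH3: C–O–C with sp³ C, no adjacent C=O → ether.
pendant –CH2OH on an sp³ backbone C → alcohol.
pendant –CH2OH on an sp³ backbone C → alcohol.
pendant –C6H5: benzene ring → arene.
pendant –CH2OCH3: C–O–C linkage → ether.
pendant –OC(=O)CH3: an acyloxy group → ester.
–COOH: carbonyl C bonded to –OH and C → carboxylic acid (the –OH is not a separate alcohol).

alcohol, alkyl halide, amide, arene, carboxylic acid, ester, ether, ketone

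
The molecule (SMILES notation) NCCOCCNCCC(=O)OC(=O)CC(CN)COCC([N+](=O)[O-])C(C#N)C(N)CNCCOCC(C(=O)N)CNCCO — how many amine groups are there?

6

Reading the structure from left to right:
  H2NCH2: –NH2 on an sp³ carbon with no adjacent C=O → amine.
  CH2OCH2: C–O–C with sp³ carbons on both sides and no adjacent C=O → ether.
  CH2NHCH2: C–N–C with sp³ carbons and no adjacent C=O → amine (secondary).
  CH2CO-O-COCH2: two acyl groups sharing one oxygen, –C(=O)–O–C(=O)– → anhydride.
  CH(CH2NH2): pendant –CH2NH2: N on sp³ C, no adjacent C=O → amine.
  CH2OCH2: C–O–C with sp³ carbons on both sides and no adjacent C=O → ether.
  CH(NO2): –NO2 on an sp³ carbon → nitro (the N=O is not a carbonyl).
  CH(CN): pendant –C≡N: nitrile.
  CH(NH2): –NH2 on an sp³ carbon with no adjacent C=O → amine.
  CH2NHCH2: C–N–C with sp³ carbons and no adjacent C=O → amine (secondary).
  CH2OCH2: C–O–C with sp³ carbons on both sides and no adjacent C=O → ether.
  CH(CONH2): pendant –CONH2: carbonyl C bonded to C and N → amide.
  CH2NHCH2: C–N–C with sp³ carbons and no adjacent C=O → amine (secondary).
  CH2OH: –OH on an sp³ carbon → alcohol.
Amine appears at: H2NCH2, CH2NHCH2, CH(CH2NH2), CH(NH2), CH2NHCH2, CH2NHCH2 → 6.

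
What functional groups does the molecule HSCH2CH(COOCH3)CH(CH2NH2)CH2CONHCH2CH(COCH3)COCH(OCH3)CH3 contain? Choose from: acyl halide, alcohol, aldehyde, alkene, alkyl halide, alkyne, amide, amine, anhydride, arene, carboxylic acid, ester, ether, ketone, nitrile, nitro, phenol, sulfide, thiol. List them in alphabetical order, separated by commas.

amide, amine, ester, ether, ketone, thiol

Taking each segment in turn:
  HSCH2: –SH on an sp³ carbon → thiol.
  CH(COOCH3): pendant –COOCH3: carbonyl C bonded to C and –OCH3 → ester.
  CH(CH2NH2): pendant –CH2NH2: N on sp³ C, no adjacent C=O → amine.
  CH2CONHCH2: –C(=O)–N– linkage → amide (the N is not an amine).
  CH(COCH3): pendant –COCH3: carbonyl C bonded to two carbons → ketone.
  CO: –C(=O)– with carbon on both sides → ketone.
  CH(OCH3): pendant –OCH3: C–O–C with sp³ C, no adjacent C=O → ether.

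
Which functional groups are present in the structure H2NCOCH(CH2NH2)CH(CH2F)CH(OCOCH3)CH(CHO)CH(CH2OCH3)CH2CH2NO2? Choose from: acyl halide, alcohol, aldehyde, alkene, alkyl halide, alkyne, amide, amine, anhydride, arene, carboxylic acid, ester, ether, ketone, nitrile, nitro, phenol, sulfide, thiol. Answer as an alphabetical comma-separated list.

aldehyde, alkyl halide, amide, amine, ester, ether, nitro

–C(=O)NH2: carbonyl C bonded to C and to N → amide (the N is not a separate amine).
pendant –CH2NH2: N on sp³ C, no adjacent C=O → amine.
pendant –CH2X: halogen on sp³ carbon → alkyl halide.
pendant –OC(=O)CH3: an acyloxy group → ester.
pendant –CHO: carbonyl C bonded to C and H → aldehyde.
pendant –CH2OCH3: C–O–C linkage → ether.
–NO2 on carbon → nitro group.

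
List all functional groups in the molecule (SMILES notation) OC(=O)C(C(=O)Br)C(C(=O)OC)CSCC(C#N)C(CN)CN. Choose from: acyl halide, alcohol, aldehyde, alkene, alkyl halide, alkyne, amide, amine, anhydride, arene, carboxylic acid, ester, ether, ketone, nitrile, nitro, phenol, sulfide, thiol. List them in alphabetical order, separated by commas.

Working along the chain:
  HOOC: –COOH: carbonyl C bonded to –OH and C → carboxylic acid (the –OH is not a separate alcohol).
  CH(COBr): pendant –C(=O)X: carbonyl C bonded to C and halogen → acyl halide.
  CH(COOCH3): pendant –COOCH3: carbonyl C bonded to C and –OCH3 → ester.
  CH2SCH2: C–S–C linkage → sulfide (thioether).
  CH(CN): pendant –C≡N: nitrile.
  CH(CH2NH2): pendant –CH2NH2: N on sp³ C, no adjacent C=O → amine.
  CH2NH2: –NH2 on an sp³ carbon with no adjacent C=O → amine.

acyl halide, amine, carboxylic acid, ester, nitrile, sulfide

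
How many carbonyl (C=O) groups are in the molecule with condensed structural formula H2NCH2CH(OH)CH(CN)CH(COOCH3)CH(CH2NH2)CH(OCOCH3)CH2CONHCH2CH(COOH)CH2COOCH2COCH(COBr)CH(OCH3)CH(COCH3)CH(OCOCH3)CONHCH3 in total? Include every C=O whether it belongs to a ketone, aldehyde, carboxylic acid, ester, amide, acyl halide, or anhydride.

CH(COOCH3): ester, 1 C=O (running total 1).
CH(OCOCH3): ester, 1 C=O (running total 2).
CH2CONHCH2: amide, 1 C=O (running total 3).
CH(COOH): carboxylic acid, 1 C=O (running total 4).
CH2COOCH2: ester, 1 C=O (running total 5).
CO: ketone, 1 C=O (running total 6).
CH(COBr): acyl halide, 1 C=O (running total 7).
CH(COCH3): ketone, 1 C=O (running total 8).
CH(OCOCH3): ester, 1 C=O (running total 9).
CONHCH3: amide, 1 C=O (running total 10).

10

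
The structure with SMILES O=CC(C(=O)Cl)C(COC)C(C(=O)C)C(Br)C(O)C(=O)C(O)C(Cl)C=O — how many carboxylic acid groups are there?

Reading the structure from left to right:
  OHC: terminal –CHO: carbonyl C bonded to H and C → aldehyde.
  CH(COCl): pendant –C(=O)X: carbonyl C bonded to C and halogen → acyl halide.
  CH(CH2OCH3): pendant –CH2OCH3: C–O–C linkage → ether.
  CH(COCH3): pendant –COCH3: carbonyl C bonded to two carbons → ketone.
  CH(Br): halogen on an sp³ carbon → alkyl halide.
  CH(OH): –OH on an sp³ carbon → alcohol (secondary).
  CO: –C(=O)– with carbon on both sides → ketone.
  CH(OH): –OH on an sp³ carbon → alcohol (secondary).
  CH(Cl): halogen on an sp³ carbon → alkyl halide.
  CHO: terminal –CHO: carbonyl C bonded to H and C → aldehyde.
No segment is a carboxylic acid: OHC is aldehyde, not carboxylic acid; CH(OH) is alcohol, not carboxylic acid; CH(OH) is alcohol, not carboxylic acid. → 0.

0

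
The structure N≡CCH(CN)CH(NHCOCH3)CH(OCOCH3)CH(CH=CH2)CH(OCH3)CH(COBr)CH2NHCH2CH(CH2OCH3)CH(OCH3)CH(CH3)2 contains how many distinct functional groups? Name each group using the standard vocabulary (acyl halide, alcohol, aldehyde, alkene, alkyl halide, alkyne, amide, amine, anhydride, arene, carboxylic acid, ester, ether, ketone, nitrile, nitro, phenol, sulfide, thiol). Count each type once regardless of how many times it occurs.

7

N≡C–: carbon triple-bonded to nitrogen → nitrile.
pendant –C≡N: nitrile.
pendant –NHC(=O)CH3: N bonded to a carbonyl → amide (not amine).
pendant –OC(=O)CH3: an acyloxy group → ester.
pendant –CH=CH2: C=C double bond → alkene.
pendant –OCH3: C–O–C with sp³ C, no adjacent C=O → ether.
pendant –C(=O)X: carbonyl C bonded to C and halogen → acyl halide.
C–N–C with sp³ carbons and no adjacent C=O → amine (secondary).
pendant –CH2OCH3: C–O–C linkage → ether.
pendant –OCH3: C–O–C with sp³ C, no adjacent C=O → ether.
Distinct types present: acyl halide, alkene, amide, amine, ester, ether, nitrile.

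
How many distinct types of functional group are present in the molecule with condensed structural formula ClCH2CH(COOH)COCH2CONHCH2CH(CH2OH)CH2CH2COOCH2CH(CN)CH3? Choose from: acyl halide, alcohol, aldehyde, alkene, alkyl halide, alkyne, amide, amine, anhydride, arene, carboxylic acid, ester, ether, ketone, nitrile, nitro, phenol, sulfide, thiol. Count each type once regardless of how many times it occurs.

7

Reading the structure from left to right:
  ClCH2: halogen on an sp³ carbon → alkyl halide.
  CH(COOH): pendant –COOH: carbonyl C bonded to C and –OH → carboxylic acid.
  CO: –C(=O)– with carbon on both sides → ketone.
  CH2CONHCH2: –C(=O)–N– linkage → amide (the N is not an amine).
  CH(CH2OH): pendant –CH2OH on an sp³ backbone C → alcohol.
  CH2COOCH2: –C(=O)–O–C with C on the carbonyl side → ester.
  CH(CN): pendant –C≡N: nitrile.
Distinct types present: alcohol, alkyl halide, amide, carboxylic acid, ester, ketone, nitrile.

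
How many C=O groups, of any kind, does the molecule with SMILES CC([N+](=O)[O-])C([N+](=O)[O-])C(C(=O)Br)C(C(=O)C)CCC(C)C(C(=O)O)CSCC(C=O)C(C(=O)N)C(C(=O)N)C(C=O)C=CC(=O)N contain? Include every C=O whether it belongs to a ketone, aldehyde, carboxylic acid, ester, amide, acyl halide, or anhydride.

CH(COBr): acyl halide, 1 C=O (running total 1).
CH(COCH3): ketone, 1 C=O (running total 2).
CH(COOH): carboxylic acid, 1 C=O (running total 3).
CH(CHO): aldehyde, 1 C=O (running total 4).
CH(CONH2): amide, 1 C=O (running total 5).
CH(CONH2): amide, 1 C=O (running total 6).
CH(CHO): aldehyde, 1 C=O (running total 7).
CONH2: amide, 1 C=O (running total 8).

8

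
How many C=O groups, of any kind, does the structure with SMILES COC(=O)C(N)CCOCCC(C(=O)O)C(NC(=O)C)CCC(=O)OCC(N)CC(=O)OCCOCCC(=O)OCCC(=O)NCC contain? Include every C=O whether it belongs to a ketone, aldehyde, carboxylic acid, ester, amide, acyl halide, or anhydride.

CH3OOC: ester, 1 C=O (running total 1).
CH(COOH): carboxylic acid, 1 C=O (running total 2).
CH(NHCOCH3): amide, 1 C=O (running total 3).
CH2COOCH2: ester, 1 C=O (running total 4).
CH2COOCH2: ester, 1 C=O (running total 5).
CH2COOCH2: ester, 1 C=O (running total 6).
CH2CONHCH2: amide, 1 C=O (running total 7).

7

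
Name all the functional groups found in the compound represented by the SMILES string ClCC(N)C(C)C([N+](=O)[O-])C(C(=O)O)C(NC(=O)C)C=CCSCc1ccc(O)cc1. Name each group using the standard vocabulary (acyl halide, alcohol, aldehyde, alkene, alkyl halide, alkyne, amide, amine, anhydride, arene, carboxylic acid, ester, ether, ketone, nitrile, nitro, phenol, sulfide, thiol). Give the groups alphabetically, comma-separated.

halogen on an sp³ carbon → alkyl halide.
–NH2 on an sp³ carbon with no adjacent C=O → amine.
–NO2 on an sp³ carbon → nitro (the N=O is not a carbonyl).
pendant –COOH: carbonyl C bonded to C and –OH → carboxylic acid.
pendant –NHC(=O)CH3: N bonded to a carbonyl → amide (not amine).
C=C double bond → alkene.
C–S–C linkage → sulfide (thioether).
–OH attached directly to an aromatic ring → phenol (not alcohol); the ring itself is an arene.

alkene, alkyl halide, amide, amine, arene, carboxylic acid, nitro, phenol, sulfide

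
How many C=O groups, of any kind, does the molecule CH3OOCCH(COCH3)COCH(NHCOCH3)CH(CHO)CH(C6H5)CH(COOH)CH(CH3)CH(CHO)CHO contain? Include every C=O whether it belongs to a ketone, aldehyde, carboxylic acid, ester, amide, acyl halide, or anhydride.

CH3OOC: ester, 1 C=O (running total 1).
CH(COCH3): ketone, 1 C=O (running total 2).
CO: ketone, 1 C=O (running total 3).
CH(NHCOCH3): amide, 1 C=O (running total 4).
CH(CHO): aldehyde, 1 C=O (running total 5).
CH(COOH): carboxylic acid, 1 C=O (running total 6).
CH(CHO): aldehyde, 1 C=O (running total 7).
CHO: aldehyde, 1 C=O (running total 8).

8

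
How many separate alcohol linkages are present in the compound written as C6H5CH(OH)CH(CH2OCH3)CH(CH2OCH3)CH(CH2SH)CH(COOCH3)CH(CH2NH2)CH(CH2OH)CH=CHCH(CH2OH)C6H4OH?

C6H5– phenyl ring → arene.
–OH on an sp³ carbon → alcohol (secondary).
pendant –CH2OCH3: C–O–C linkage → ether.
pendant –CH2OCH3: C–O–C linkage → ether.
pendant –CH2SH → thiol.
pendant –COOCH3: carbonyl C bonded to C and –OCH3 → ester.
pendant –CH2NH2: N on sp³ C, no adjacent C=O → amine.
pendant –CH2OH on an sp³ backbone C → alcohol.
C=C double bond → alkene.
pendant –CH2OH on an sp³ backbone C → alcohol.
–OH attached directly to an aromatic ring → phenol (not alcohol); the ring itself is an arene.
Alcohol appears at: CH(OH), CH(CH2OH), CH(CH2OH) → 3.

3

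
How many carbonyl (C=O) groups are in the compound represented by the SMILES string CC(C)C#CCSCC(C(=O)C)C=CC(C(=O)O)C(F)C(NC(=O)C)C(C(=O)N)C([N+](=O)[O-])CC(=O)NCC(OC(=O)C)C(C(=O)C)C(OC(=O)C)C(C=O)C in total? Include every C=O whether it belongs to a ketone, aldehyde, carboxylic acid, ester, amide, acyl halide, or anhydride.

9

CH(COCH3): ketone, 1 C=O (running total 1).
CH(COOH): carboxylic acid, 1 C=O (running total 2).
CH(NHCOCH3): amide, 1 C=O (running total 3).
CH(CONH2): amide, 1 C=O (running total 4).
CH2CONHCH2: amide, 1 C=O (running total 5).
CH(OCOCH3): ester, 1 C=O (running total 6).
CH(COCH3): ketone, 1 C=O (running total 7).
CH(OCOCH3): ester, 1 C=O (running total 8).
CH(CHO): aldehyde, 1 C=O (running total 9).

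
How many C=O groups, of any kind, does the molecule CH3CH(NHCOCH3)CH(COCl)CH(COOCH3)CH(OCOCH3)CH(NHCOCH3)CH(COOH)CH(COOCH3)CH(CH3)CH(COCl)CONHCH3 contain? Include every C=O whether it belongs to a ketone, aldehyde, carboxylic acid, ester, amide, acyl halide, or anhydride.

CH(NHCOCH3): amide, 1 C=O (running total 1).
CH(COCl): acyl halide, 1 C=O (running total 2).
CH(COOCH3): ester, 1 C=O (running total 3).
CH(OCOCH3): ester, 1 C=O (running total 4).
CH(NHCOCH3): amide, 1 C=O (running total 5).
CH(COOH): carboxylic acid, 1 C=O (running total 6).
CH(COOCH3): ester, 1 C=O (running total 7).
CH(COCl): acyl halide, 1 C=O (running total 8).
CONHCH3: amide, 1 C=O (running total 9).

9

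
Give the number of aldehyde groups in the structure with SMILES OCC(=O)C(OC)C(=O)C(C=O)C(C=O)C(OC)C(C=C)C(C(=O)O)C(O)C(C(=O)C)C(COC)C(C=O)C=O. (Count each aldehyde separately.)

Taking each segment in turn:
  HOCH2: HO– on an sp³ carbon → alcohol.
  CO: –C(=O)– with carbon on both sides → ketone.
  CH(OCH3): pendant –OCH3: C–O–C with sp³ C, no adjacent C=O → ether.
  CO: –C(=O)– with carbon on both sides → ketone.
  CH(CHO): pendant –CHO: carbonyl C bonded to C and H → aldehyde.
  CH(CHO): pendant –CHO: carbonyl C bonded to C and H → aldehyde.
  CH(OCH3): pendant –OCH3: C–O–C with sp³ C, no adjacent C=O → ether.
  CH(CH=CH2): pendant –CH=CH2: C=C double bond → alkene.
  CH(COOH): pendant –COOH: carbonyl C bonded to C and –OH → carboxylic acid.
  CH(OH): –OH on an sp³ carbon → alcohol (secondary).
  CH(COCH3): pendant –COCH3: carbonyl C bonded to two carbons → ketone.
  CH(CH2OCH3): pendant –CH2OCH3: C–O–C linkage → ether.
  CH(CHO): pendant –CHO: carbonyl C bonded to C and H → aldehyde.
  CHO: terminal –CHO: carbonyl C bonded to H and C → aldehyde.
Aldehyde appears at: CH(CHO), CH(CHO), CH(CHO), CHO → 4.

4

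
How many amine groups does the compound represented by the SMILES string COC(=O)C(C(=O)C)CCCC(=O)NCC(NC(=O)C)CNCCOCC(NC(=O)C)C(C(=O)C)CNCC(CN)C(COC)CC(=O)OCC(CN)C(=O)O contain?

4

CH3O–C(=O)–: carbonyl C bonded to C and to –OCH3 → ester (not ketone + ether).
pendant –COCH3: carbonyl C bonded to two carbons → ketone.
–C(=O)–N– linkage → amide (the N is not an amine).
pendant –NHC(=O)CH3: N bonded to a carbonyl → amide (not amine).
C–N–C with sp³ carbons and no adjacent C=O → amine (secondary).
C–O–C with sp³ carbons on both sides and no adjacent C=O → ether.
pendant –NHC(=O)CH3: N bonded to a carbonyl → amide (not amine).
pendant –COCH3: carbonyl C bonded to two carbons → ketone.
C–N–C with sp³ carbons and no adjacent C=O → amine (secondary).
pendant –CH2NH2: N on sp³ C, no adjacent C=O → amine.
pendant –CH2OCH3: C–O–C linkage → ether.
–C(=O)–O–C with C on the carbonyl side → ester.
pendant –CH2NH2: N on sp³ C, no adjacent C=O → amine.
–COOH: carbonyl C bonded to –OH and C → carboxylic acid (the –OH is not a separate alcohol).
Amine appears at: CH2NHCH2, CH2NHCH2, CH(CH2NH2), CH(CH2NH2) → 4.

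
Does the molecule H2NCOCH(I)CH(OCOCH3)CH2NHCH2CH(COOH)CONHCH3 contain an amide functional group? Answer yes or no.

Working along the chain:
  H2NCO: –C(=O)NH2: carbonyl C bonded to C and to N → amide (the N is not a separate amine).
  CH(I): halogen on an sp³ carbon → alkyl halide.
  CH(OCOCH3): pendant –OC(=O)CH3: an acyloxy group → ester.
  CH2NHCH2: C–N–C with sp³ carbons and no adjacent C=O → amine (secondary).
  CH(COOH): pendant –COOH: carbonyl C bonded to C and –OH → carboxylic acid.
  CONHCH3: –C(=O)NHCH3: carbonyl C bonded to C and to N → amide (the N is not an amine).
The H2NCO segment supplies the amide: –C(=O)NH2: carbonyl C bonded to C and to N → amide (the N is not a separate amine).

yes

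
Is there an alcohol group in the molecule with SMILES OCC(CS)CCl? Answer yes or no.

yes

HO– on an sp³ carbon → alcohol.
pendant –CH2SH → thiol.
halogen on an sp³ carbon → alkyl halide.
The HOCH2 segment supplies the alcohol: HO– on an sp³ carbon → alcohol.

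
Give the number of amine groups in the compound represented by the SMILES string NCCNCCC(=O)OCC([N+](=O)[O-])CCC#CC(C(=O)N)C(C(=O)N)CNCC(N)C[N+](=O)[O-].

4

–NH2 on an sp³ carbon with no adjacent C=O → amine.
C–N–C with sp³ carbons and no adjacent C=O → amine (secondary).
–C(=O)–O–C with C on the carbonyl side → ester.
–NO2 on an sp³ carbon → nitro (the N=O is not a carbonyl).
C≡C triple bond → alkyne.
pendant –CONH2: carbonyl C bonded to C and N → amide.
pendant –CONH2: carbonyl C bonded to C and N → amide.
C–N–C with sp³ carbons and no adjacent C=O → amine (secondary).
–NH2 on an sp³ carbon with no adjacent C=O → amine.
–NO2 on carbon → nitro group.
Amine appears at: H2NCH2, CH2NHCH2, CH2NHCH2, CH(NH2) → 4.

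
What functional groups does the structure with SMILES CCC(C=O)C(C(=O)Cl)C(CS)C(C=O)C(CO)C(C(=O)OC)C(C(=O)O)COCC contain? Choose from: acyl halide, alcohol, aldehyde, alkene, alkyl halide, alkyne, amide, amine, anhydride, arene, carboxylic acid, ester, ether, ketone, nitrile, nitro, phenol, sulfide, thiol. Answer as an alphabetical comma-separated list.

acyl halide, alcohol, aldehyde, carboxylic acid, ester, ether, thiol

Taking each segment in turn:
  CH(CHO): pendant –CHO: carbonyl C bonded to C and H → aldehyde.
  CH(COCl): pendant –C(=O)X: carbonyl C bonded to C and halogen → acyl halide.
  CH(CH2SH): pendant –CH2SH → thiol.
  CH(CHO): pendant –CHO: carbonyl C bonded to C and H → aldehyde.
  CH(CH2OH): pendant –CH2OH on an sp³ backbone C → alcohol.
  CH(COOCH3): pendant –COOCH3: carbonyl C bonded to C and –OCH3 → ester.
  CH(COOH): pendant –COOH: carbonyl C bonded to C and –OH → carboxylic acid.
  CH2OCH2: C–O–C with sp³ carbons on both sides and no adjacent C=O → ether.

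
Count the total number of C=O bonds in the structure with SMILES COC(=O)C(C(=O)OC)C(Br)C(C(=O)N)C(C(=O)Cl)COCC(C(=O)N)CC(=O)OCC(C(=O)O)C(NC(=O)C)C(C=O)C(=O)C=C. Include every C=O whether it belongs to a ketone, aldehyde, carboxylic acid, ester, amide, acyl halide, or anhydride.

CH3OOC: ester, 1 C=O (running total 1).
CH(COOCH3): ester, 1 C=O (running total 2).
CH(CONH2): amide, 1 C=O (running total 3).
CH(COCl): acyl halide, 1 C=O (running total 4).
CH(CONH2): amide, 1 C=O (running total 5).
CH2COOCH2: ester, 1 C=O (running total 6).
CH(COOH): carboxylic acid, 1 C=O (running total 7).
CH(NHCOCH3): amide, 1 C=O (running total 8).
CH(CHO): aldehyde, 1 C=O (running total 9).
CO: ketone, 1 C=O (running total 10).

10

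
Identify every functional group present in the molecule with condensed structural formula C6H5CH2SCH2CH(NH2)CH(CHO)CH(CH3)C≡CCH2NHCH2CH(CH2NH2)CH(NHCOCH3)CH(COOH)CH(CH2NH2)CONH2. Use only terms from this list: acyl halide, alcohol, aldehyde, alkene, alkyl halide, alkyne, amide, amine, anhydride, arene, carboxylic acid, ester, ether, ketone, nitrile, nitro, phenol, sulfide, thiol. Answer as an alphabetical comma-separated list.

Working along the chain:
  C6H5: C6H5– phenyl ring → arene.
  CH2SCH2: C–S–C linkage → sulfide (thioether).
  CH(NH2): –NH2 on an sp³ carbon with no adjacent C=O → amine.
  CH(CHO): pendant –CHO: carbonyl C bonded to C and H → aldehyde.
  C≡C: C≡C triple bond → alkyne.
  CH2NHCH2: C–N–C with sp³ carbons and no adjacent C=O → amine (secondary).
  CH(CH2NH2): pendant –CH2NH2: N on sp³ C, no adjacent C=O → amine.
  CH(NHCOCH3): pendant –NHC(=O)CH3: N bonded to a carbonyl → amide (not amine).
  CH(COOH): pendant –COOH: carbonyl C bonded to C and –OH → carboxylic acid.
  CH(CH2NH2): pendant –CH2NH2: N on sp³ C, no adjacent C=O → amine.
  CONH2: –C(=O)NH2: carbonyl C bonded to C and to N → amide (the N is not a separate amine).

aldehyde, alkyne, amide, amine, arene, carboxylic acid, sulfide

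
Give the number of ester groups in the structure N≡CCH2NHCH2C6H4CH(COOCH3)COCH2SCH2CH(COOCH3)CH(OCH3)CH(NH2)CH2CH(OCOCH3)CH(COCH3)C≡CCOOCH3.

4

Working along the chain:
  N≡C: N≡C–: carbon triple-bonded to nitrogen → nitrile.
  CH2NHCH2: C–N–C with sp³ carbons and no adjacent C=O → amine (secondary).
  C6H4: para-disubstituted benzene ring → arene.
  CH(COOCH3): pendant –COOCH3: carbonyl C bonded to C and –OCH3 → ester.
  CO: –C(=O)– with carbon on both sides → ketone.
  CH2SCH2: C–S–C linkage → sulfide (thioether).
  CH(COOCH3): pendant –COOCH3: carbonyl C bonded to C and –OCH3 → ester.
  CH(OCH3): pendant –OCH3: C–O–C with sp³ C, no adjacent C=O → ether.
  CH(NH2): –NH2 on an sp³ carbon with no adjacent C=O → amine.
  CH(OCOCH3): pendant –OC(=O)CH3: an acyloxy group → ester.
  CH(COCH3): pendant –COCH3: carbonyl C bonded to two carbons → ketone.
  C≡C: C≡C triple bond → alkyne.
  COOCH3: –C(=O)OCH3: carbonyl C bonded to C and to –OCH3 → ester (not ketone + ether).
Ester appears at: CH(COOCH3), CH(COOCH3), CH(OCOCH3), COOCH3 → 4.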